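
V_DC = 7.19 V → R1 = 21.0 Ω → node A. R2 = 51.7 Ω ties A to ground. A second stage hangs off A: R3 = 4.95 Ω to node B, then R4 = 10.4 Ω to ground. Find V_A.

The second stage (R3 + R4 = 15.35 Ω) loads node A in parallel with R2.
Effective lower resistance at A: R2 ‖ 15.35 = 11.84 Ω.
So V_A = 7.19 × 0.3605 = 2.592 V.

V_A ≈ 2.59 V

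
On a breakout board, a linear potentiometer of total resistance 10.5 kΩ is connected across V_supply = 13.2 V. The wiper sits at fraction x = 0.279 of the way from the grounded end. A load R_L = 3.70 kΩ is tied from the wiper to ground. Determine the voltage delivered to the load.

V_out ≈ 2.34 V

The pot divides into 7.571 kΩ above the wiper and 2.930 kΩ below.
(x·R_p) ‖ R_L = 1.635 kΩ.
Loaded-divider output: V_out = 13.2 × 0.1776 = 2.344 V.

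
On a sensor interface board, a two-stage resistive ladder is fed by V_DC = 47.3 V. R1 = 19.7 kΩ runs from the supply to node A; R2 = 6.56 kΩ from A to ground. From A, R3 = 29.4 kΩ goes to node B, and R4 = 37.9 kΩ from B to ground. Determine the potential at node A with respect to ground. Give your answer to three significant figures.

Node A sees R2 in parallel with the series input of stage 2, R3 + R4 = 67.30 kΩ.
R2 ‖ (R3+R4) = 5.977 kΩ.
First divider: V_A = V_DC · 5.977/(19.7 + 5.977) = 11.01 V.

V_A ≈ 11.0 V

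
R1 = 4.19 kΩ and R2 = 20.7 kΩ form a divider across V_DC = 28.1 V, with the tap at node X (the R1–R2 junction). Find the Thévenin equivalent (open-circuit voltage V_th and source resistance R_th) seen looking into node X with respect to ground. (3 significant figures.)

V_th ≈ 23.4 V, R_th ≈ 3.48 kΩ

With X open, the divider is unloaded: V_th = 28.1 × 20.7/24.89 = 23.37 V.
Zeroing V_DC shorts the top of R1 to ground, so R_th = R1 ‖ R2 = 3.485 kΩ.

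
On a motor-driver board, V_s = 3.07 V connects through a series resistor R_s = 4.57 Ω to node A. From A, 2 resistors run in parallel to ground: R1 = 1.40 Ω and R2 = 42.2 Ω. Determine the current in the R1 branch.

Combine the parallel branches: R_p = (1/1.40 + 1/42.2)⁻¹ = 1.355 Ω.
V_A = 3.07 × 1.355/5.925 = 0.7021 V.
Branch current I = V_A/R1 = 0.7021/1.40 = 0.5015 A.
(Check via current divider: I_total = 0.5181 A; share G_k/ΣG = 0.9679 → same result.)

I ≈ 0.502 A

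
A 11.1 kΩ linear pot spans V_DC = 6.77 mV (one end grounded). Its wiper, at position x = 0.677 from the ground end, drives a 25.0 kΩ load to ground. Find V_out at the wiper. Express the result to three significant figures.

V_out ≈ 4.18 mV

Lower segment x·R_p = 7.515 kΩ; upper segment (1−x)·R_p = 3.585 kΩ.
Lower segment in parallel with the load: 7.515 ‖ 25.0 = 5.778 kΩ.
Loaded-divider output: V_out = 6.77 × 0.6171 = 4.178 mV.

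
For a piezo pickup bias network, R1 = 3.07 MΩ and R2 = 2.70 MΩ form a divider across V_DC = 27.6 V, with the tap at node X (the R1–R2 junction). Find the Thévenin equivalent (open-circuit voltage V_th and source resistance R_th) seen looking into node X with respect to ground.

V_th is the unloaded tap voltage: V_DC · R2/(R1+R2) = 27.6 × 0.4679 = 12.92 V.
With V_DC suppressed (replaced by a short), R_th = R1 ‖ R2 = (3.070 × 2.70)/(3.070 + 2.70) = 1.437 MΩ.

V_th ≈ 12.9 V, R_th ≈ 1.44 MΩ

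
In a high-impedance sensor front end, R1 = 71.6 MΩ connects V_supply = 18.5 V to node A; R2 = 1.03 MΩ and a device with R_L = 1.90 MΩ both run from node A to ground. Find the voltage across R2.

First combine the lower leg with the load: R2 ‖ R_L = 0.6679 MΩ.
Then V_out = V_supply · R2'/(R1 + R2') = 18.5 × 0.6679/72.27 = 0.1710 V.

V_out ≈ 0.171 V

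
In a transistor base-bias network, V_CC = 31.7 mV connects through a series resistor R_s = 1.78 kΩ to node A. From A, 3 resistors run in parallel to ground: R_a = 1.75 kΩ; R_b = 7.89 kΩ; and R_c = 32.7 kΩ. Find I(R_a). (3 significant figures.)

I ≈ 7.89 µA

Parallel bank: R_p = 1/(1/1.75 + 1/7.89 + 1/32.7) = 1.372 kΩ.
Node voltage V_A = V_CC · R_p/(R_s + R_p) = 31.7 × 0.4353 = 13.80 mV.
I(R_a) = V_A / R_a = 13.80/1.75 = 7.885 µA.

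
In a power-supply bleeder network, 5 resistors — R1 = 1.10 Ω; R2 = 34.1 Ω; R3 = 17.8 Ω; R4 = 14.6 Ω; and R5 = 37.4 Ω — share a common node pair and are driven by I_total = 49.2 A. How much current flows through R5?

I ≈ 1.21 A

Conductances: ΣG = 1/1.10 + 1/34.1 + 1/17.8 + 1/14.6 + 1/37.4 = 1.090 (1/Ω).
Current divider: I(R5) = I_total · G_k/ΣG = 49.2 × (0.02674/1.090) = 49.2 × 0.02453 = 1.207 A.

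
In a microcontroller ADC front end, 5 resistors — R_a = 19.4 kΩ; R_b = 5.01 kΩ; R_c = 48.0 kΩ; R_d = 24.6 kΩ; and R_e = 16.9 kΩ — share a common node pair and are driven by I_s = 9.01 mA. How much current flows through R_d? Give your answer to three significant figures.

Total conductance ΣG = 1/19.4 + 1/5.01 + 1/48.0 + 1/24.6 + 1/16.9 = 0.3718 (units of 1/kΩ).
Current divider: I(R_d) = I_s · G_k/ΣG = 9.01 × (0.04065/0.3718) = 9.01 × 0.1093 = 0.9851 mA.

I ≈ 0.985 mA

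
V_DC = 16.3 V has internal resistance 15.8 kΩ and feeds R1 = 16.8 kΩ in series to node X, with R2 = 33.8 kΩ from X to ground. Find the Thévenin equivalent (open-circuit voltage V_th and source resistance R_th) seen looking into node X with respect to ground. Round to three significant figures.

R1' = 15.8 + 16.8 = 32.60 kΩ (source resistance + R1).
With X open, the divider is unloaded: V_th = 16.3 × 33.8/66.40 = 8.297 V.
Looking into X with the source shorted: R_th = R1'·R2/(R1'+R2) = 32.60 × 33.8/66.40 = 16.59 kΩ.

V_th ≈ 8.30 V, R_th ≈ 16.6 kΩ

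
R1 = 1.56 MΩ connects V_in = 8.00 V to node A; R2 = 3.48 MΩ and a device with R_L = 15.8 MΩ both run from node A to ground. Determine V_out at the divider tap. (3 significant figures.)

The load sits in parallel with R2, giving an effective lower resistance R2' = R2·R_L/(R2+R_L) = 2.852 MΩ.
Now apply the divider: V_out = 8.00 × 0.6464 = 5.171 V.

V_out ≈ 5.17 V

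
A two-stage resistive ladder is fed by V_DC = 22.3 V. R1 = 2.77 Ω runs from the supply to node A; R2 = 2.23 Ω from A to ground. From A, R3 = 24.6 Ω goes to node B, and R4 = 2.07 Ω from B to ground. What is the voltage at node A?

Node A sees R2 in parallel with the series input of stage 2, R3 + R4 = 26.67 Ω.
R2 ‖ (R3+R4) = 2.058 Ω.
First divider: V_A = V_DC · 2.058/(2.77 + 2.058) = 9.505 V.

V_A ≈ 9.51 V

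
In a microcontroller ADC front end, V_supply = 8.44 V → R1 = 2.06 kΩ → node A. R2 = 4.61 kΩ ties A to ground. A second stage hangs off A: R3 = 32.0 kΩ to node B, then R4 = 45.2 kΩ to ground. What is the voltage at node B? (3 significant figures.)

V_B ≈ 3.35 V

The second stage (R3 + R4 = 77.20 kΩ) loads node A in parallel with R2.
Effective lower resistance at A: R2 ‖ 77.20 = 4.350 kΩ.
First divider: V_A = V_supply · 4.350/(2.06 + 4.350) = 5.728 V.
Then the unloaded second divider: V_B = V_A × R4/(R3+R4) = 5.728 × 0.5855 = 3.354 V.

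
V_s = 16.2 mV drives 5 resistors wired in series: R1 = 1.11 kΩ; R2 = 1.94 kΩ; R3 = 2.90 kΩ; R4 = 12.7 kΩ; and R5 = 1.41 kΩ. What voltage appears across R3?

ΣR = 1.11 + 1.94 + 2.90 + 12.7 + 1.41 = 20.06 kΩ.
V = V_s · R/ΣR = 16.2 × 0.1446 = 2.342 mV.

V ≈ 2.34 mV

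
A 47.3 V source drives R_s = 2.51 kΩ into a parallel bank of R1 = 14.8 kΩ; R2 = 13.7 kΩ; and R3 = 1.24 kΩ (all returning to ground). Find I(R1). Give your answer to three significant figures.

I ≈ 0.946 mA

Equivalent of the parallel group: R_p = 1.056 kΩ.
Node voltage V_A = V_DC · R_p/(R_s + R_p) = 47.3 × 0.2961 = 14.01 V.
Branch current I = V_A/R1 = 14.01/14.8 = 0.9464 mA.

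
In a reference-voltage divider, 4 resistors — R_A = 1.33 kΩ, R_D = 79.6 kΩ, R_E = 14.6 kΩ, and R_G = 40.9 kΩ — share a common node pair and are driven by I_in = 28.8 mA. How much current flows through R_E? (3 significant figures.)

Total conductance ΣG = 1/1.33 + 1/79.6 + 1/14.6 + 1/40.9 = 0.8574 (units of 1/kΩ).
By the current-divider rule, I = I_in · G_k/ΣG = 28.8 × 0.07989 = 2.301 mA.

I ≈ 2.30 mA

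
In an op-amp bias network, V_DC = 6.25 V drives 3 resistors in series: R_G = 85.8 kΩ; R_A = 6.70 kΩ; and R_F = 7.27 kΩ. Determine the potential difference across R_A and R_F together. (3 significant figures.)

V ≈ 0.875 V

ΣR = 85.8 + 6.70 + 7.27 = 99.77 kΩ.
R_{R_A..R_F} = 6.70 + 7.27 = 13.97 kΩ.
Voltage divider: V = V_DC · (13.97 / 99.77) = 6.25 × 0.1400 = 0.8751 V.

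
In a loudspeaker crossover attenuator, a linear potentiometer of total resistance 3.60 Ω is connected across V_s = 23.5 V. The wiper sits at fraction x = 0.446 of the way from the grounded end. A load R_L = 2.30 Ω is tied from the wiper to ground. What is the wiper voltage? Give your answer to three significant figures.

Lower segment x·R_p = 1.606 Ω; upper segment (1−x)·R_p = 1.994 Ω.
Lower segment in parallel with the load: 1.606 ‖ 2.30 = 0.9455 Ω.
V_out = 23.5 × 0.9455/(1.994 + 0.9455) = 7.558 V.

V_out ≈ 7.56 V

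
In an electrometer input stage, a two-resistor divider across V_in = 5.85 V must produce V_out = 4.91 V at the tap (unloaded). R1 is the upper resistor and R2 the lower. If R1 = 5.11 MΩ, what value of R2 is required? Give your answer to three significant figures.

V_out/V_in = R2/(R1+R2) = 0.8393.
Rearranging, R2 = R1·k/(1−k) = 5.11 × 5.223 = 26.69 MΩ.

R2 ≈ 26.7 MΩ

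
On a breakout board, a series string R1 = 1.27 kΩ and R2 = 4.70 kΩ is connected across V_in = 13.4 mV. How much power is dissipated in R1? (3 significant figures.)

P ≈ 6.40 nW

ΣR = 5.970 kΩ → I = 13.4/5.970 = 2.245 µA.
V(R1) = I·R = 2.851 mV; P = V·I = 2.851 × 2.245 = 6.398 nW.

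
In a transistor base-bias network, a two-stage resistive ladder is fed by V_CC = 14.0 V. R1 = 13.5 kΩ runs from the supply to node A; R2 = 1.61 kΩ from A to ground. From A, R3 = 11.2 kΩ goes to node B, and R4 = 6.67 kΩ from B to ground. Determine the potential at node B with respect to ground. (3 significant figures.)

V_B ≈ 0.515 V

Node A sees R2 in parallel with the series input of stage 2, R3 + R4 = 17.87 kΩ.
R2 ‖ (R3+R4) = 1.477 kΩ.
First divider: V_A = V_CC · 1.477/(13.5 + 1.477) = 1.381 V.
V_B = V_A × 0.3733 = 0.5153 V.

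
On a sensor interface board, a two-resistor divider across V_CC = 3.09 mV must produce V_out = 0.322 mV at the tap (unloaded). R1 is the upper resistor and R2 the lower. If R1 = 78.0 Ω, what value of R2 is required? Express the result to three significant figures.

R2 ≈ 9.07 Ω

The divider ratio is R2/(R1+R2) = 0.322/3.09 = 0.1042.
R2 = R1 · 0.1042/(1 − 0.1042) = 9.074 Ω.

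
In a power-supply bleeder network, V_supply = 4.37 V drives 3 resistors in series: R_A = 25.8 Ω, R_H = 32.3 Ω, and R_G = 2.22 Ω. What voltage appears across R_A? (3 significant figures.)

V ≈ 1.87 V

Total series resistance ΣR = 25.8 + 32.3 + 2.22 = 60.32 Ω.
Voltage divider: V = V_supply · (25.80 / 60.32) = 4.37 × 0.4277 = 1.869 V.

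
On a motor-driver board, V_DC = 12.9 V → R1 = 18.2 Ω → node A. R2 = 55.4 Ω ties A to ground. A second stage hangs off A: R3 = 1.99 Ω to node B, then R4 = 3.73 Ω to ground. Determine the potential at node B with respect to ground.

Looking into the second stage from A: R3 + R4 = 5.720 Ω appears in parallel with R2.
Effective lower resistance at A: R2 ‖ 5.720 = 5.185 Ω.
First divider: V_A = V_DC · 5.185/(18.2 + 5.185) = 2.860 V.
V_B = V_A × 0.6521 = 1.865 V.

V_B ≈ 1.87 V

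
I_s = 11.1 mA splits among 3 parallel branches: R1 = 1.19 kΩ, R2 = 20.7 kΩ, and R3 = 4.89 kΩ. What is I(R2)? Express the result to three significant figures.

Conductances: ΣG = 1/1.19 + 1/20.7 + 1/4.89 = 1.093 (1/kΩ).
By the current-divider rule, I = I_s · G_k/ΣG = 11.1 × 0.04419 = 0.4905 mA.

I ≈ 0.491 mA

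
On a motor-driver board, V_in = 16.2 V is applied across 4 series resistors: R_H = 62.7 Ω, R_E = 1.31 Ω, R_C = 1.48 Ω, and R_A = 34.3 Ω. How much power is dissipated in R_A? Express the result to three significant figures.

P ≈ 0.904 W

ΣR = 99.79 Ω → I = 16.2/99.79 = 0.1623 A.
P(R_A) = I²·R_A = (0.1623)² × 34.3 = 0.9040 W.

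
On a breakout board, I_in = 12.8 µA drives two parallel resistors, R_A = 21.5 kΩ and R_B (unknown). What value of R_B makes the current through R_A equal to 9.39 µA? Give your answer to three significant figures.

The fraction through R_A equals R_B/(R_A+R_B).
With f = 0.7336, R_B = R_A · f/(1−f) = 21.5 × 2.754 = 59.20 kΩ.

R_B ≈ 59.2 kΩ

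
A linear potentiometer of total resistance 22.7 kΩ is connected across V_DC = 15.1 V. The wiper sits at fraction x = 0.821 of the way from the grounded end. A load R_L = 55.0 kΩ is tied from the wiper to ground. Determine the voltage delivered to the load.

Split the track: R_lower = x·R_p = 18.64 kΩ, R_upper = (1−x)·R_p = 4.063 kΩ.
(x·R_p) ‖ R_L = 13.92 kΩ.
Loaded-divider output: V_out = 15.1 × 0.7741 = 11.69 V.

V_out ≈ 11.7 V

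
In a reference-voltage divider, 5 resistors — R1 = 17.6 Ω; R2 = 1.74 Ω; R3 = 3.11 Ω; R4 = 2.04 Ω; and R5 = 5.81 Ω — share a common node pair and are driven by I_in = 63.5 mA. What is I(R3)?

Conductances: ΣG = 1/17.6 + 1/1.74 + 1/3.11 + 1/2.04 + 1/5.81 = 1.615 (1/Ω).
R3 takes the fraction G_k/ΣG = 0.3215/1.615 = 0.1991, so I = 63.5 × 0.1991 = 12.64 mA.

I ≈ 12.6 mA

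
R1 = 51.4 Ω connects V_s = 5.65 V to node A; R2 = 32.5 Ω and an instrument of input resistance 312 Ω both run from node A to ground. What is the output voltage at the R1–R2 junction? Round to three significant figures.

V_out ≈ 2.06 V

First combine the lower leg with the load: R2 ‖ R_L = 29.43 Ω.
Now apply the divider: V_out = 5.65 × 0.3641 = 2.057 V.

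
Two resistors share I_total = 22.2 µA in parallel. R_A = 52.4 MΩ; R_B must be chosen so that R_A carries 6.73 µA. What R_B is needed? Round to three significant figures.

Two-branch current divider: I_A = I_total · R_B/(R_A + R_B).
6.73/22.2 = R_B/(R_A + R_B) → R_B = R_A · (0.3032)/(1 − 0.3032) = 52.4 × 0.4350 = 22.80 MΩ.

R_B ≈ 22.8 MΩ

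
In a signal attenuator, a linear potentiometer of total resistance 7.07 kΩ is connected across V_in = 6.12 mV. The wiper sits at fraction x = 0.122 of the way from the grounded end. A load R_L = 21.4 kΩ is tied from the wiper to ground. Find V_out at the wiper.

V_out ≈ 0.721 mV

The pot divides into 6.207 kΩ above the wiper and 0.8625 kΩ below.
R_L loads the lower segment: effective lower R = 0.8291 kΩ.
Then V_out = V_in · 0.8291/(6.207 + 0.8291) = 0.7211 mV.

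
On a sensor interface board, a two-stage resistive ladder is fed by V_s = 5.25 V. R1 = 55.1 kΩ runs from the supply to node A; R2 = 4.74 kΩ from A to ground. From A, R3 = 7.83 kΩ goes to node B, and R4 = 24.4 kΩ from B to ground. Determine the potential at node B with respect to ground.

V_B ≈ 0.277 V

The second stage (R3 + R4 = 32.23 kΩ) loads node A in parallel with R2.
Effective lower resistance at A: R2 ‖ 32.23 = 4.132 kΩ.
First divider: V_A = V_s · 4.132/(55.1 + 4.132) = 0.3663 V.
Then the unloaded second divider: V_B = V_A × R4/(R3+R4) = 0.3663 × 0.7571 = 0.2773 V.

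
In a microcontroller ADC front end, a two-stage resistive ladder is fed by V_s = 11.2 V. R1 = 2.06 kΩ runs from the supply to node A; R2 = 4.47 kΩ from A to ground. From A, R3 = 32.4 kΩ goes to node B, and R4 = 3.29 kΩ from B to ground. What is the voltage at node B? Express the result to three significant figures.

Looking into the second stage from A: R3 + R4 = 35.69 kΩ appears in parallel with R2.
Effective lower resistance at A: R2 ‖ 35.69 = 3.972 kΩ.
First divider: V_A = V_s · 3.972/(2.06 + 3.972) = 7.375 V.
V_B = V_A × 0.09218 = 0.6799 V.

V_B ≈ 0.680 V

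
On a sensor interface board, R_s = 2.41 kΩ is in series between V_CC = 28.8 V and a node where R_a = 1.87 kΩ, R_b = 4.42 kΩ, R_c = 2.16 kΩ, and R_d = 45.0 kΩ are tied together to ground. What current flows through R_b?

I ≈ 1.63 mA

Parallel bank: R_p = 1/(1/1.87 + 1/4.42 + 1/2.16 + 1/45.0) = 0.8024 kΩ.
Node voltage V_A = V_CC · R_p/(R_s + R_p) = 28.8 × 0.2498 = 7.194 V.
Branch current I = V_A/R_b = 7.194/4.42 = 1.628 mA.
(Equivalently: I_total = 8.965 mA, then current-divider fraction G_k/ΣG = 0.1815.)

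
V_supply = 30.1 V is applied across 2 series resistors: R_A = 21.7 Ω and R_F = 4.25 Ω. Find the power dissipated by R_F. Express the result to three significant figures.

P ≈ 5.72 W

ΣR = 25.95 Ω → I = 30.1/25.95 = 1.160 A.
V(R_F) = I·R = 4.930 V; P = V·I = 4.930 × 1.160 = 5.718 W.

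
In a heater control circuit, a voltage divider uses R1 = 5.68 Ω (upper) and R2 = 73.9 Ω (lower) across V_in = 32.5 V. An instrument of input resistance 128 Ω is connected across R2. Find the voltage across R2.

The load sits in parallel with R2, giving an effective lower resistance R2' = R2·R_L/(R2+R_L) = 46.85 Ω.
Now apply the divider: V_out = 32.5 × 0.8919 = 28.99 V.

V_out ≈ 29.0 V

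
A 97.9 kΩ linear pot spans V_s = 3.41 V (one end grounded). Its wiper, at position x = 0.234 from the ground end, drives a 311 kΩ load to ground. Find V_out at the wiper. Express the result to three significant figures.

Split the track: R_lower = x·R_p = 22.91 kΩ, R_upper = (1−x)·R_p = 74.99 kΩ.
(x·R_p) ‖ R_L = 21.34 kΩ.
Loaded-divider output: V_out = 3.41 × 0.2215 = 0.7553 V.

V_out ≈ 0.755 V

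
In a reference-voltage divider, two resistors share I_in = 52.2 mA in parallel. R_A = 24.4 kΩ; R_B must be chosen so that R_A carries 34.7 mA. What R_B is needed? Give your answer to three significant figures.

The fraction through R_A equals R_B/(R_A+R_B).
With f = 0.6648, R_B = R_A · f/(1−f) = 24.4 × 1.983 = 48.38 kΩ.

R_B ≈ 48.4 kΩ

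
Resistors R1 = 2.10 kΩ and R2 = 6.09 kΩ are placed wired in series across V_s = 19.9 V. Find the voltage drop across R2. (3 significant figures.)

V ≈ 14.8 V

ΣR = 2.10 + 6.09 = 8.190 kΩ.
By the voltage-divider rule, V = 19.9 × 6.090/8.190 = 14.80 V.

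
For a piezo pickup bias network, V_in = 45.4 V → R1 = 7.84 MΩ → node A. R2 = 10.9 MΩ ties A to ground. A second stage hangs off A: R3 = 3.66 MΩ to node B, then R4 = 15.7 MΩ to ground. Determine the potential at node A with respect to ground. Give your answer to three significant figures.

Looking into the second stage from A: R3 + R4 = 19.36 MΩ appears in parallel with R2.
Effective lower resistance at A: R2 ‖ 19.36 = 6.974 MΩ.
V_A = 45.4 × 6.974/(7.84 + 6.974) = 21.37 V.

V_A ≈ 21.4 V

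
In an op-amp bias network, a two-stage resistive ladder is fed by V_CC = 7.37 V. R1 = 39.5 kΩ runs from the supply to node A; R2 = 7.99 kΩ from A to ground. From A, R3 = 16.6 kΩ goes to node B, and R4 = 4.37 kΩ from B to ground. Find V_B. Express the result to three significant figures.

Looking into the second stage from A: R3 + R4 = 20.97 kΩ appears in parallel with R2.
R2 ‖ (R3+R4) = 5.786 kΩ.
So V_A = 7.37 × 0.1278 = 0.9416 V.
V_B = V_A × 0.2084 = 0.1962 V.

V_B ≈ 0.196 V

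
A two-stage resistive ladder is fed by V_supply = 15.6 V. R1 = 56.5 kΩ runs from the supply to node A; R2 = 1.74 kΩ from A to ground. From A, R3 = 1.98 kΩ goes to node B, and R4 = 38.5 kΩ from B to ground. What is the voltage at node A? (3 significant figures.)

V_A ≈ 0.447 V

Node A sees R2 in parallel with the series input of stage 2, R3 + R4 = 40.48 kΩ.
Effective lower resistance at A: R2 ‖ 40.48 = 1.668 kΩ.
V_A = 15.6 × 1.668/(56.5 + 1.668) = 0.4474 V.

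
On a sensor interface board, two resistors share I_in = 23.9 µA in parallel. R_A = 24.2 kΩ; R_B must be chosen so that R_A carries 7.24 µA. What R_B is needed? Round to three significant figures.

In a two-way split, I_A/I_in = R_B/(R_A + R_B).
7.24/23.9 = R_B/(R_A + R_B) → R_B = R_A · (0.3029)/(1 − 0.3029) = 24.2 × 0.4346 = 10.52 kΩ.

R_B ≈ 10.5 kΩ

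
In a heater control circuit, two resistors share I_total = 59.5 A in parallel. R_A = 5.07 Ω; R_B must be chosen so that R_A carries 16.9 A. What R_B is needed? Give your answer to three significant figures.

Two-branch current divider: I_A = I_total · R_B/(R_A + R_B).
With f = 0.2840, R_B = R_A · f/(1−f) = 5.07 × 0.3967 = 2.011 Ω.

R_B ≈ 2.01 Ω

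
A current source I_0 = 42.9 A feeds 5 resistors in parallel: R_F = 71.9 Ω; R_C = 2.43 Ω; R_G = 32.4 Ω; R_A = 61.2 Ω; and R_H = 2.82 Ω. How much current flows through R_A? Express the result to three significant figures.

I ≈ 0.847 A

Conductances: ΣG = 1/71.9 + 1/2.43 + 1/32.4 + 1/61.2 + 1/2.82 = 0.8272 (1/Ω).
By the current-divider rule, I = I_0 · G_k/ΣG = 42.9 × 0.01975 = 0.8474 A.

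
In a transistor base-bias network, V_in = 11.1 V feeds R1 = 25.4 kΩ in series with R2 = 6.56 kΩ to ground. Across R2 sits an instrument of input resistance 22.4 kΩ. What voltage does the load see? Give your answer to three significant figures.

R2 ‖ R_L = (6.56 × 22.4)/(6.56 + 22.4) = 5.074 kΩ.
Voltage divider with the loaded lower leg: V_out = 11.1 × 5.074/(25.4 + 5.074) = 11.1 × 0.1665 = 1.848 V.

V_out ≈ 1.85 V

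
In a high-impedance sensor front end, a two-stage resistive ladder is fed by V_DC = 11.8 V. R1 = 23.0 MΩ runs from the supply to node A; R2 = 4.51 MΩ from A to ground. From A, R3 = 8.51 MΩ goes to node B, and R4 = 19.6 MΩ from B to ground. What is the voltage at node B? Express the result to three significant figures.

Node A sees R2 in parallel with the series input of stage 2, R3 + R4 = 28.11 MΩ.
R2 ‖ (R3+R4) = 3.886 MΩ.
So V_A = 11.8 × 0.1446 = 1.706 V.
V_B = V_A × 0.6973 = 1.189 V.

V_B ≈ 1.19 V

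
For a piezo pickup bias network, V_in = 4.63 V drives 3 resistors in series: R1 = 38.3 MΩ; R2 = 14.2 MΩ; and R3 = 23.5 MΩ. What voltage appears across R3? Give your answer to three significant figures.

V ≈ 1.43 V

Total series resistance ΣR = 38.3 + 14.2 + 23.5 = 76.00 MΩ.
Voltage divider: V = V_in · (23.50 / 76.00) = 4.63 × 0.3092 = 1.432 V.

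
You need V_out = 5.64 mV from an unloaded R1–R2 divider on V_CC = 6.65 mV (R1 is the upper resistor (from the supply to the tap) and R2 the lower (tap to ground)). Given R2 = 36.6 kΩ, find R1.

R1 ≈ 6.55 kΩ

The divider ratio is R2/(R1+R2) = 5.64/6.65 = 0.8481.
Rearranging, R1 = R2·(1−k)/k = 36.6 × 0.1791 = 6.554 kΩ.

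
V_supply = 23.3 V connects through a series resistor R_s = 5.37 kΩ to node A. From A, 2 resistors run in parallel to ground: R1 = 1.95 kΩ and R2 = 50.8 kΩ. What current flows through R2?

Combine the parallel branches: R_p = (1/1.95 + 1/50.8)⁻¹ = 1.878 kΩ.
V_A = 23.3 × 1.878/7.248 = 6.037 V.
I(R2) = V_A / R2 = 6.037/50.8 = 0.1188 mA.

I ≈ 0.119 mA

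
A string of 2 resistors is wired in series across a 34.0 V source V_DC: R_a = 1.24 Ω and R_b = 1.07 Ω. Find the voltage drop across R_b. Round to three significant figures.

ΣR = 1.24 + 1.07 = 2.310 Ω.
By the voltage-divider rule, V = 34.0 × 1.070/2.310 = 15.75 V.

V ≈ 15.7 V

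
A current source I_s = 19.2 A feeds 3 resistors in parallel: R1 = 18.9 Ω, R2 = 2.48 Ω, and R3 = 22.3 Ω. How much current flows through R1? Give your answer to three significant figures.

Conductances: ΣG = 1/18.9 + 1/2.48 + 1/22.3 = 0.5010 (1/Ω).
R1 takes the fraction G_k/ΣG = 0.05291/0.5010 = 0.1056, so I = 19.2 × 0.1056 = 2.028 A.

I ≈ 2.03 A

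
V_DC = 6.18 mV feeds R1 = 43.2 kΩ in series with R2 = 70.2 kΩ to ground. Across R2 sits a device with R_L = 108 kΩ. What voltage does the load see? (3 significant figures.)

The load sits in parallel with R2, giving an effective lower resistance R2' = R2·R_L/(R2+R_L) = 42.55 kΩ.
Voltage divider with the loaded lower leg: V_out = 6.18 × 42.55/(43.2 + 42.55) = 6.18 × 0.4962 = 3.066 mV.
(Unloaded it would be 3.83 mV; the load pulls it down.)

V_out ≈ 3.07 mV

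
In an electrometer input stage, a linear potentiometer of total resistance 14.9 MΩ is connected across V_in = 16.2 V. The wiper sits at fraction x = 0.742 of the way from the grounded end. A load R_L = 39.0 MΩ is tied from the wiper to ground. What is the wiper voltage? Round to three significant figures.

V_out ≈ 11.2 V

Split the track: R_lower = x·R_p = 11.06 MΩ, R_upper = (1−x)·R_p = 3.844 MΩ.
Lower segment in parallel with the load: 11.06 ‖ 39.0 = 8.614 MΩ.
Loaded-divider output: V_out = 16.2 × 0.6914 = 11.20 V.
(Unloaded: V_out = x·V_in = 12.0 V.)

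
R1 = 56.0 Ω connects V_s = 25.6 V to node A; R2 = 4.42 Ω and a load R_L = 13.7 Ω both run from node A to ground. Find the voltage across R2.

V_out ≈ 1.44 V

R2 ‖ R_L = (4.42 × 13.7)/(4.42 + 13.7) = 3.342 Ω.
Voltage divider with the loaded lower leg: V_out = 25.6 × 3.342/(56.0 + 3.342) = 25.6 × 0.05631 = 1.442 V.
(Unloaded it would be 1.87 V; the load pulls it down.)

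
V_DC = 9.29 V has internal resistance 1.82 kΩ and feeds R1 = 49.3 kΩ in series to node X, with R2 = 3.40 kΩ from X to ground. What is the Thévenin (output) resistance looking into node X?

R_th ≈ 3.19 kΩ

R1' = 1.82 + 49.3 = 51.12 kΩ (source resistance + R1).
Zeroing V_DC shorts the top of R1' to ground, so R_th = R1' ‖ R2 = 3.188 kΩ.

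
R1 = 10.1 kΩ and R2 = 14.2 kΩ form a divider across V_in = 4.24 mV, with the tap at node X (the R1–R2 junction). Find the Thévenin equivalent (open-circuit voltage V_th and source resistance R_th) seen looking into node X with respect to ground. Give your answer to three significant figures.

V_th ≈ 2.48 mV, R_th ≈ 5.90 kΩ

With X open, the divider is unloaded: V_th = 4.24 × 14.2/24.30 = 2.478 mV.
With V_in suppressed (replaced by a short), R_th = R1 ‖ R2 = (10.10 × 14.2)/(10.10 + 14.2) = 5.902 kΩ.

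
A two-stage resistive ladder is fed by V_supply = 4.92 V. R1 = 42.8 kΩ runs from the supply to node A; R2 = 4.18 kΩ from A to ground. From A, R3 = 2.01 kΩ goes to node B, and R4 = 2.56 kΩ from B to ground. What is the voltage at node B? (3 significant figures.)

The second stage (R3 + R4 = 4.570 kΩ) loads node A in parallel with R2.
R2 ‖ (R3+R4) = 2.183 kΩ.
So V_A = 4.92 × 0.04853 = 0.2388 V.
Stage 2 is unloaded, so V_B = V_A · R4/(R3+R4) = 0.2388 × 2.56/4.570 = 0.1338 V.

V_B ≈ 0.134 V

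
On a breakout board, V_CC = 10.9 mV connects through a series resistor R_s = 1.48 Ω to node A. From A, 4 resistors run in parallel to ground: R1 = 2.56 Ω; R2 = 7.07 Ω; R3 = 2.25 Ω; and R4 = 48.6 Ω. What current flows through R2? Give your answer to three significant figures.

I ≈ 0.623 mA

Equivalent of the parallel group: R_p = 1.003 Ω.
V_A = 10.9 × 1.003/2.483 = 4.403 mV.
I(R2) = V_A / R2 = 4.403/7.07 = 0.6227 mA.
(Check via current divider: I_total = 4.390 mA; share G_k/ΣG = 0.1419 → same result.)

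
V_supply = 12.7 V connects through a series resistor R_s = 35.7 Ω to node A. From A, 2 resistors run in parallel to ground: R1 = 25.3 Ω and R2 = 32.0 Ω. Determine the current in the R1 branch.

Equivalent of the parallel group: R_p = 14.13 Ω.
V_A = 12.7 × 14.13/49.83 = 3.601 V.
Branch current I = V_A/R1 = 3.601/25.3 = 0.1423 A.

I ≈ 0.142 A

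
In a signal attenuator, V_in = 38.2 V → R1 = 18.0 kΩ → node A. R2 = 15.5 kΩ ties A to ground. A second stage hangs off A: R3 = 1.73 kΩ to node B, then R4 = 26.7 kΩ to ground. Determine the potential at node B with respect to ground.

V_B ≈ 12.8 V

Node A sees R2 in parallel with the series input of stage 2, R3 + R4 = 28.43 kΩ.
Effective lower resistance at A: R2 ‖ 28.43 = 10.03 kΩ.
So V_A = 38.2 × 0.3579 = 13.67 V.
Then the unloaded second divider: V_B = V_A × R4/(R3+R4) = 13.67 × 0.9391 = 12.84 V.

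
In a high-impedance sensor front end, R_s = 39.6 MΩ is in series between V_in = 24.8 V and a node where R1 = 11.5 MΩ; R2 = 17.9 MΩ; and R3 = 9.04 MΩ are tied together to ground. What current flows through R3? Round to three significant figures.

I ≈ 0.249 µA

Parallel bank: R_p = 1/(1/11.5 + 1/17.9 + 1/9.04) = 3.946 MΩ.
V_A by voltage divider: V_A = 24.8 × 3.946/(39.6 + 3.946) = 2.247 V.
Branch current I = V_A/R3 = 2.247/9.04 = 0.2486 µA.
(Equivalently: I_total = 0.5695 µA, then current-divider fraction G_k/ΣG = 0.4365.)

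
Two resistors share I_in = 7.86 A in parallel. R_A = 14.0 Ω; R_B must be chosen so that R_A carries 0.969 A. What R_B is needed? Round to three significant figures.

R_B ≈ 1.97 Ω

Two-branch current divider: I_A = I_in · R_B/(R_A + R_B).
With f = 0.1233, R_B = R_A · f/(1−f) = 14.0 × 0.1406 = 1.969 Ω.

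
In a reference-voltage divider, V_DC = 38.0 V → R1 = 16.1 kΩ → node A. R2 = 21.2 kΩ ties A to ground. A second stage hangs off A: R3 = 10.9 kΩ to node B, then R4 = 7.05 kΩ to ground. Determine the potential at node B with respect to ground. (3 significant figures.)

V_B ≈ 5.62 V

Looking into the second stage from A: R3 + R4 = 17.95 kΩ appears in parallel with R2.
R2 ‖ (R3+R4) = 9.720 kΩ.
First divider: V_A = V_DC · 9.720/(16.1 + 9.720) = 14.31 V.
V_B = V_A × 0.3928 = 5.618 V.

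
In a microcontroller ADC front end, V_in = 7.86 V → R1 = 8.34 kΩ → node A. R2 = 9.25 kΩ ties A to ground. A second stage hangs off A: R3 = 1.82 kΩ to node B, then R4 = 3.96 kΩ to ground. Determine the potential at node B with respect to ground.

V_B ≈ 1.61 V

Looking into the second stage from A: R3 + R4 = 5.780 kΩ appears in parallel with R2.
R2 ‖ (R3+R4) = 3.557 kΩ.
First divider: V_A = V_in · 3.557/(8.34 + 3.557) = 2.350 V.
V_B = V_A × 0.6851 = 1.610 V.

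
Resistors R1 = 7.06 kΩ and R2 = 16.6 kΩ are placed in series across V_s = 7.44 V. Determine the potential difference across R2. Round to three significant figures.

Series total: ΣR = 7.06 + 16.6 = 23.66 kΩ.
By the voltage-divider rule, V = 7.44 × 16.60/23.66 = 5.220 V.

V ≈ 5.22 V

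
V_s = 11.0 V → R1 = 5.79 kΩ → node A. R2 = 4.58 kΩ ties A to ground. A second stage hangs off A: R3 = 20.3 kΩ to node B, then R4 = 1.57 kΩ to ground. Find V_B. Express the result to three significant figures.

The second stage (R3 + R4 = 21.87 kΩ) loads node A in parallel with R2.
R2 ‖ (R3+R4) = 3.787 kΩ.
First divider: V_A = V_s · 3.787/(5.79 + 3.787) = 4.350 V.
Then the unloaded second divider: V_B = V_A × R4/(R3+R4) = 4.350 × 0.07179 = 0.3123 V.

V_B ≈ 0.312 V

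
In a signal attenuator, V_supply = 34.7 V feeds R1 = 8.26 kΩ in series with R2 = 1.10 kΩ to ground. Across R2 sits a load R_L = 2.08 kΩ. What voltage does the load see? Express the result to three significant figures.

V_out ≈ 2.78 V

The load sits in parallel with R2, giving an effective lower resistance R2' = R2·R_L/(R2+R_L) = 0.7195 kΩ.
Now apply the divider: V_out = 34.7 × 0.08013 = 2.780 V.
(Unloaded it would be 4.08 V; the load pulls it down.)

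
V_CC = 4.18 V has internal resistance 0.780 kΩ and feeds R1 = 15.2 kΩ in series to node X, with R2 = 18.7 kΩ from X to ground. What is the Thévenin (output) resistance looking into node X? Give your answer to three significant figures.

R_th ≈ 8.62 kΩ

R1' = 0.780 + 15.2 = 15.98 kΩ (source resistance + R1).
Looking into X with the source shorted: R_th = R1'·R2/(R1'+R2) = 15.98 × 18.7/34.68 = 8.617 kΩ.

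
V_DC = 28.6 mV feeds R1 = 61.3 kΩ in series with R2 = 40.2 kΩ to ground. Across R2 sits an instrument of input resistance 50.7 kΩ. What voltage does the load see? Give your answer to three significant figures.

V_out ≈ 7.66 mV

R2 ‖ R_L = (40.2 × 50.7)/(40.2 + 50.7) = 22.42 kΩ.
Now apply the divider: V_out = 28.6 × 0.2678 = 7.659 mV.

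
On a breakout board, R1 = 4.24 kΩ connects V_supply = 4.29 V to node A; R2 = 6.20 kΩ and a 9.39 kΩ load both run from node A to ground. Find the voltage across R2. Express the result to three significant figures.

First combine the lower leg with the load: R2 ‖ R_L = 3.734 kΩ.
Voltage divider with the loaded lower leg: V_out = 4.29 × 3.734/(4.24 + 3.734) = 4.29 × 0.4683 = 2.009 V.

V_out ≈ 2.01 V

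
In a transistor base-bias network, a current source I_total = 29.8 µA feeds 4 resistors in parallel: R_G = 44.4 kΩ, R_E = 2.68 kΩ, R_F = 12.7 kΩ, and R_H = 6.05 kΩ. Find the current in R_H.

I ≈ 7.70 µA

ΣG = 1/44.4 + 1/2.68 + 1/12.7 + 1/6.05 = 0.6397.
R_H takes the fraction G_k/ΣG = 0.1653/0.6397 = 0.2584, so I = 29.8 × 0.2584 = 7.700 µA.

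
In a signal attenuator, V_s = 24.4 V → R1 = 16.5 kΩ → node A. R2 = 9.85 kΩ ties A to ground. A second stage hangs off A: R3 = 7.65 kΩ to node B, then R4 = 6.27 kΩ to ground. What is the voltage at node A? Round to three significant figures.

V_A ≈ 6.32 V

Looking into the second stage from A: R3 + R4 = 13.92 kΩ appears in parallel with R2.
Effective lower resistance at A: R2 ‖ 13.92 = 5.768 kΩ.
First divider: V_A = V_s · 5.768/(16.5 + 5.768) = 6.320 V.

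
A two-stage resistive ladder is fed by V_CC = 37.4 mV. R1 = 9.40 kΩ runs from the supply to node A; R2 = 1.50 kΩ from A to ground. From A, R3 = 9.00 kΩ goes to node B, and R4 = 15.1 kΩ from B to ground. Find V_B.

V_B ≈ 3.06 mV

Looking into the second stage from A: R3 + R4 = 24.10 kΩ appears in parallel with R2.
R2 ‖ (R3+R4) = 1.412 kΩ.
So V_A = 37.4 × 0.1306 = 4.885 mV.
Then the unloaded second divider: V_B = V_A × R4/(R3+R4) = 4.885 × 0.6266 = 3.060 mV.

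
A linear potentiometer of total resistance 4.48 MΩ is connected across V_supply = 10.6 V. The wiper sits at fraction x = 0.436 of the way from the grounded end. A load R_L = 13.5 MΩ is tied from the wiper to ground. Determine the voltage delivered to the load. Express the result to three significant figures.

V_out ≈ 4.27 V

Lower segment x·R_p = 1.953 MΩ; upper segment (1−x)·R_p = 2.527 MΩ.
Lower segment in parallel with the load: 1.953 ‖ 13.5 = 1.706 MΩ.
V_out = 10.6 × 1.706/(2.527 + 1.706) = 4.273 V.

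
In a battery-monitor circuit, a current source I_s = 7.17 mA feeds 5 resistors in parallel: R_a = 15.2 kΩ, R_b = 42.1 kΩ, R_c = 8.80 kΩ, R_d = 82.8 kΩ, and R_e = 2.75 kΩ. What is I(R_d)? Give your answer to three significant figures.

Total conductance ΣG = 1/15.2 + 1/42.1 + 1/8.80 + 1/82.8 + 1/2.75 = 0.5789 (units of 1/kΩ).
R_d takes the fraction G_k/ΣG = 0.01208/0.5789 = 0.02086, so I = 7.17 × 0.02086 = 0.1496 mA.

I ≈ 0.150 mA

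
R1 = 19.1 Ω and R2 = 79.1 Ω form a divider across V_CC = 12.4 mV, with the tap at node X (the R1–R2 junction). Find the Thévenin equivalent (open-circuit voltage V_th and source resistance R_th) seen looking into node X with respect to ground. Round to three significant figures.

V_th ≈ 9.99 mV, R_th ≈ 15.4 Ω

Open-circuit (no load on X): V_th = V_CC · R2/(R1 + R2) = 12.4 × 79.1/(19.10 + 79.1) = 9.988 mV.
Looking into X with the source shorted: R_th = R1·R2/(R1+R2) = 19.10 × 79.1/98.20 = 15.39 Ω.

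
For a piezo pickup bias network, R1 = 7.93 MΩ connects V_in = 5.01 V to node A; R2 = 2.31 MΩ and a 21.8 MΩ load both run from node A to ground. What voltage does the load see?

R2 ‖ R_L = (2.31 × 21.8)/(2.31 + 21.8) = 2.089 MΩ.
Then V_out = V_in · R2'/(R1 + R2') = 5.01 × 2.089/10.02 = 1.044 V.

V_out ≈ 1.04 V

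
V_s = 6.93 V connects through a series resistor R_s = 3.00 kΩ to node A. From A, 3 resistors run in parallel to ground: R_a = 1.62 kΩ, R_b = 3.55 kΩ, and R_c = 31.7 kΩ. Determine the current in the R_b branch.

I ≈ 0.515 mA

Equivalent of the parallel group: R_p = 1.075 kΩ.
Node voltage V_A = V_s · R_p/(R_s + R_p) = 6.93 × 0.2637 = 1.828 V.
Branch current I = V_A/R_b = 1.828/3.55 = 0.5149 mA.
(Check via current divider: I_total = 1.701 mA; share G_k/ΣG = 0.3027 → same result.)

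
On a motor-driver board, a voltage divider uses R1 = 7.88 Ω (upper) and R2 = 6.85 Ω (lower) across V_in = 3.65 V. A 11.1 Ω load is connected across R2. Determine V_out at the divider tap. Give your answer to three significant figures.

V_out ≈ 1.28 V

First combine the lower leg with the load: R2 ‖ R_L = 4.236 Ω.
Voltage divider with the loaded lower leg: V_out = 3.65 × 4.236/(7.88 + 4.236) = 3.65 × 0.3496 = 1.276 V.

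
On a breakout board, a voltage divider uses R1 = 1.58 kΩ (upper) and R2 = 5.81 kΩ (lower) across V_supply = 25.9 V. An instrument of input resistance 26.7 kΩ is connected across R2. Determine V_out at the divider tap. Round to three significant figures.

R2 ‖ R_L = (5.81 × 26.7)/(5.81 + 26.7) = 4.772 kΩ.
Voltage divider with the loaded lower leg: V_out = 25.9 × 4.772/(1.58 + 4.772) = 25.9 × 0.7512 = 19.46 V.
(Unloaded it would be 20.4 V; the load pulls it down.)

V_out ≈ 19.5 V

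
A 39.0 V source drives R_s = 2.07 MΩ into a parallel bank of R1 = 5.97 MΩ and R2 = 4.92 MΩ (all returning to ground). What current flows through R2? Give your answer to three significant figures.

Combine the parallel branches: R_p = (1/5.97 + 1/4.92)⁻¹ = 2.697 MΩ.
V_A by voltage divider: V_A = 39.0 × 2.697/(2.07 + 2.697) = 22.07 V.
Branch current I = V_A/R2 = 22.07/4.92 = 4.485 µA.

I ≈ 4.48 µA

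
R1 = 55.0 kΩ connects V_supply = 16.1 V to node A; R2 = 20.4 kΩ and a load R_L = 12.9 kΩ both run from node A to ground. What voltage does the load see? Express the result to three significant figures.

R2 ‖ R_L = (20.4 × 12.9)/(20.4 + 12.9) = 7.903 kΩ.
Voltage divider with the loaded lower leg: V_out = 16.1 × 7.903/(55.0 + 7.903) = 16.1 × 0.1256 = 2.023 V.

V_out ≈ 2.02 V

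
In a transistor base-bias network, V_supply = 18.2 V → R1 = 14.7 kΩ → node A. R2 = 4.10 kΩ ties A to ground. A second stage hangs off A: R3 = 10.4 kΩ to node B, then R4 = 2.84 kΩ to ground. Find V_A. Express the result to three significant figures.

Looking into the second stage from A: R3 + R4 = 13.24 kΩ appears in parallel with R2.
Effective lower resistance at A: R2 ‖ 13.24 = 3.131 kΩ.
V_A = 18.2 × 3.131/(14.7 + 3.131) = 3.195 V.

V_A ≈ 3.20 V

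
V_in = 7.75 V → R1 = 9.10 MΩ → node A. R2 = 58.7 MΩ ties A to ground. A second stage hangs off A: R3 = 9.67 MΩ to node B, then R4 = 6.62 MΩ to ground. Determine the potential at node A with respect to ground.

V_A ≈ 4.52 V

The second stage (R3 + R4 = 16.29 MΩ) loads node A in parallel with R2.
Effective lower resistance at A: R2 ‖ 16.29 = 12.75 MΩ.
So V_A = 7.75 × 0.5835 = 4.523 V.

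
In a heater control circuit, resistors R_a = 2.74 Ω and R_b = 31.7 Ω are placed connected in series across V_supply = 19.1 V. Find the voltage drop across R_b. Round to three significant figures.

Total series resistance ΣR = 2.74 + 31.7 = 34.44 Ω.
Voltage divider: V = V_supply · (31.70 / 34.44) = 19.1 × 0.9204 = 17.58 V.

V ≈ 17.6 V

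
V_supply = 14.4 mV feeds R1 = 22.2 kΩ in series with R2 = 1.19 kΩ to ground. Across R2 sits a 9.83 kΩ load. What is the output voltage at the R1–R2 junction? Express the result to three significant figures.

R2 ‖ R_L = (1.19 × 9.83)/(1.19 + 9.83) = 1.061 kΩ.
Then V_out = V_supply · R2'/(R1 + R2') = 14.4 × 1.061/23.26 = 0.6571 mV.

V_out ≈ 0.657 mV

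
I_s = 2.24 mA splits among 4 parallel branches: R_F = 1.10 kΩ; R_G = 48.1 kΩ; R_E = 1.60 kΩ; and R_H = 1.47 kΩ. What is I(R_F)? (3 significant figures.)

I ≈ 0.911 mA

Conductances: ΣG = 1/1.10 + 1/48.1 + 1/1.60 + 1/1.47 = 2.235 (1/kΩ).
By the current-divider rule, I = I_s · G_k/ΣG = 2.24 × 0.4067 = 0.9111 mA.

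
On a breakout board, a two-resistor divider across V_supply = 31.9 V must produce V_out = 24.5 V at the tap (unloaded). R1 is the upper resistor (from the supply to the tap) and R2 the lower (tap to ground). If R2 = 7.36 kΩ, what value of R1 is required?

V_out/V_supply = R2/(R1+R2) = 0.7680.
R1 = R2·(1/k − 1) = 7.36 × 0.3020 = 2.223 kΩ.

R1 ≈ 2.22 kΩ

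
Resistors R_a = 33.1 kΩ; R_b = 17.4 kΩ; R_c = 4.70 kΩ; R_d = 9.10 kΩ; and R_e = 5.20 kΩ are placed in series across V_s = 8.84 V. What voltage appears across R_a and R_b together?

V ≈ 6.42 V

Series total: ΣR = 33.1 + 17.4 + 4.70 + 9.10 + 5.20 = 69.50 kΩ.
R_{R_a..R_b} = 33.1 + 17.4 = 50.50 kΩ.
V = V_s · R/ΣR = 8.84 × 0.7266 = 6.423 V.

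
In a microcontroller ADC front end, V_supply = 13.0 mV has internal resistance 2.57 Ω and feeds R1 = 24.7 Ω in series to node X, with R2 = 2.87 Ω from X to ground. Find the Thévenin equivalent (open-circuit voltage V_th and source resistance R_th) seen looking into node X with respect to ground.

R1' = 2.57 + 24.7 = 27.27 Ω (source resistance + R1).
V_th is the unloaded tap voltage: V_supply · R2/(R1'+R2) = 13.0 × 0.09522 = 1.238 mV.
With V_supply suppressed (replaced by a short), R_th = R1' ‖ R2 = (27.27 × 2.87)/(27.27 + 2.87) = 2.597 Ω.

V_th ≈ 1.24 mV, R_th ≈ 2.60 Ω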